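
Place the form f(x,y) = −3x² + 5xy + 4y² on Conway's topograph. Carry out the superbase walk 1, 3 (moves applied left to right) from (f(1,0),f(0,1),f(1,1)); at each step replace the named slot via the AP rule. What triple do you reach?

start (-3,4,6) = (f(1,0),f(0,1),f(1,1))
replace slot 1: 2·(4+6) − (-3) = 23 → (23,4,6)
replace slot 3: 2·(23+4) − 6 = 48 → (23,4,48)

23,4,48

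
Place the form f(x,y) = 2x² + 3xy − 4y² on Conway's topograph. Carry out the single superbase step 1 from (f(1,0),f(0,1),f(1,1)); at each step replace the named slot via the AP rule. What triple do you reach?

start (2,-4,1) = (f(1,0),f(0,1),f(1,1))
replace slot 1: 2·((-4)+1) − 2 = -8 → (-8,-4,1)

-8,-4,1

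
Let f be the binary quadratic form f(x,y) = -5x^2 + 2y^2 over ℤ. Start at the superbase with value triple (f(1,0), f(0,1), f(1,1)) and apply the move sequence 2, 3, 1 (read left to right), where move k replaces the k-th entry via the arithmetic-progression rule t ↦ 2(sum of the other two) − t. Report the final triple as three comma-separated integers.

start (-5,2,-3) = (f(1,0),f(0,1),f(1,1))
replace slot 2: 2·((-5)+(-3)) − 2 = -18 → (-5,-18,-3)
replace slot 3: 2·((-5)+(-18)) − (-3) = -43 → (-5,-18,-43)
replace slot 1: 2·((-18)+(-43)) − (-5) = -117 → (-117,-18,-43)

-117,-18,-43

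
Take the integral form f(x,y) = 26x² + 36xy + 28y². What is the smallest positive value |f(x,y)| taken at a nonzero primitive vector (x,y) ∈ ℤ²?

translate: b→-16 (≡36 mod 52), so (26,36,28)→(26,-16,18)
flip: (26,-16,18)→(18,16,26)
reduced (well bottom): (18,16,26) with a≤c, −a<b≤a
well minimum = a = 18

18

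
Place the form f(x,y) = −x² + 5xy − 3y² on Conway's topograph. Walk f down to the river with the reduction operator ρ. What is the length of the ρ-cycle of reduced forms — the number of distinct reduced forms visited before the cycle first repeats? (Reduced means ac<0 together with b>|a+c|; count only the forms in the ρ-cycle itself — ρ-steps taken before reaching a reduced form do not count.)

D = 13, ⌊√D⌋ = 3
descent: ρ → (-3,1,1)
descent: ρ → (1,3,-1)  [lands on river]
river: ρ → (-1,3,1)
ρ-cycle length = 2 (tail of 2 descent steps not counted)

2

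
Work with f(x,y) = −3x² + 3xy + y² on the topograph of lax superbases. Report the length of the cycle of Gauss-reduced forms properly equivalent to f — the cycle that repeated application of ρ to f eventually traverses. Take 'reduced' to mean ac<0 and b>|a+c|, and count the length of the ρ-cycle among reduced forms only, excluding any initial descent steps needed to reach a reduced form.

D = 21, ⌊√D⌋ = 4
river: ρ → (1,3,-3)
river: ρ → (-3,3,1)
ρ-cycle length = 2 (tail of 0 descent steps not counted)

2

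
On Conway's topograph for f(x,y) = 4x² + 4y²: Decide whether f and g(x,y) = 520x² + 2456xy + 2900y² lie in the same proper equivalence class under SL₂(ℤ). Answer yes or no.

D₁ = -64, D₂ = -64
f: reduced (well bottom): (4,0,4) with a≤c, −a<b≤a
g: translate: b→376 (≡2456 mod 1040), so (520,2456,2900)→(520,376,68)
g: flip: (520,376,68)→(68,-376,520)
g: translate: b→32 (≡-376 mod 136), so (68,-376,520)→(68,32,4)
g: flip: (68,32,4)→(4,-32,68)
g: translate: b→0 (≡-32 mod 8), so (4,-32,68)→(4,0,4)
g: reduced (well bottom): (4,0,4) with a≤c, −a<b≤a
reduced forms (4, 0, 4) vs (4, 0, 4) ⇒ equivalent

yes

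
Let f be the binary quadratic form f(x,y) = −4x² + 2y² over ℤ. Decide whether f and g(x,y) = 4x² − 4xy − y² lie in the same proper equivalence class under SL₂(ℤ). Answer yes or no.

D₁ = 32, D₂ = 32
river cycle of f (length 2): (2, 4, -2), (-2, 4, 2)
river cycle of g (length 2): (-1, 4, 4), (4, 4, -1)
cycles differ ⇒ inequivalent

no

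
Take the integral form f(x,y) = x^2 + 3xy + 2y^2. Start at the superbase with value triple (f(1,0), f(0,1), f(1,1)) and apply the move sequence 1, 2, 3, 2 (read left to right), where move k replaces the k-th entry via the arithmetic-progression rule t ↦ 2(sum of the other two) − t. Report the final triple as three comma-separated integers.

start (1,2,6) = (f(1,0),f(0,1),f(1,1))
replace slot 1: 2·(2+6) − 1 = 15 → (15,2,6)
replace slot 2: 2·(15+6) − 2 = 40 → (15,40,6)
replace slot 3: 2·(15+40) − 6 = 104 → (15,40,104)
replace slot 2: 2·(15+104) − 40 = 198 → (15,198,104)

15,198,104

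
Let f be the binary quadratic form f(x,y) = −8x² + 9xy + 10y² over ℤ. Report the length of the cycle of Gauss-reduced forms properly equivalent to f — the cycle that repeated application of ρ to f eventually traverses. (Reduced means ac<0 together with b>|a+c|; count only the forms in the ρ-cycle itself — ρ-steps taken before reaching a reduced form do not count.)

D = 401, ⌊√D⌋ = 20
river: ρ → (10,11,-7)
river: ρ → (-7,17,4)
river: ρ → (4,15,-11)
river: ρ → (-11,7,8)
river: ρ → (8,9,-10)
river: ρ → (-10,11,7)
river: ρ → (7,17,-4)
river: ρ → (-4,15,11)
river: ρ → (11,7,-8)
river: ρ → (-8,9,10)
ρ-cycle length = 10 (tail of 0 descent steps not counted)

10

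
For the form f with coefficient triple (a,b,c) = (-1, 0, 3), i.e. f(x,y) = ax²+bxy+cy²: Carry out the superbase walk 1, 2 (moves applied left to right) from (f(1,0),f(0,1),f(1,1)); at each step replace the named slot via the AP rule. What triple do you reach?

start (-1,3,2) = (f(1,0),f(0,1),f(1,1))
replace slot 1: 2·(3+2) − (-1) = 11 → (11,3,2)
replace slot 2: 2·(11+2) − 3 = 23 → (11,23,2)

11,23,2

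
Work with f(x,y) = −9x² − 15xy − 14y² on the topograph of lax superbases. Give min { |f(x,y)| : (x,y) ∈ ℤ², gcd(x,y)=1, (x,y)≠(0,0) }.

translate: b→-3 (≡15 mod 18), so (9,15,14)→(9,-3,8)
flip: (9,-3,8)→(8,3,9)
reduced (well bottom): (8,3,9) with a≤c, −a<b≤a
well minimum |f| = |-8| = 8 (negative-definite)

8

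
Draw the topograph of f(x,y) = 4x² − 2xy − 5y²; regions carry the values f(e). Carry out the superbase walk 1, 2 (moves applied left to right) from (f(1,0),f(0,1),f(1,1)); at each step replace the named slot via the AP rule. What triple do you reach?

start (4,-5,-3) = (f(1,0),f(0,1),f(1,1))
replace slot 1: 2·((-5)+(-3)) − 4 = -20 → (-20,-5,-3)
replace slot 2: 2·((-20)+(-3)) − (-5) = -41 → (-20,-41,-3)

-20,-41,-3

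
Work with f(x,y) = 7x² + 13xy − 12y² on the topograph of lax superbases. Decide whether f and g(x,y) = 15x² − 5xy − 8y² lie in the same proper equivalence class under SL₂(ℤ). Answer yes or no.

D₁ = 505, D₂ = 505
river cycle of f (length 8): (-12, 11, 8), (8, 21, -2), (-2, 19, 18), (18, 17, -3), (-3, 19, 12), (12, 5, -10), (-10, 15, 7), (7, 13, -12)
river cycle of g (length 8): (-8, 21, 2), (2, 19, -18), (-18, 17, 3), (3, 19, -12), (-12, 5, 10), (10, 15, -7), (-7, 13, 12), (12, 11, -8)
cycles differ ⇒ inequivalent

no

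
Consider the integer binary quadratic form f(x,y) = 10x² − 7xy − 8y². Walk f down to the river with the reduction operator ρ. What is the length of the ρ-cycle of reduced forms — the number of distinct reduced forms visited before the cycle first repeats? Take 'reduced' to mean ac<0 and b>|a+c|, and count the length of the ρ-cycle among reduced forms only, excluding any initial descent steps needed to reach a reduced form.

D = 369, ⌊√D⌋ = 19
descent: ρ → (-8,7,10)  [lands on river]
river: ρ → (10,13,-5)
river: ρ → (-5,17,4)
river: ρ → (4,15,-9)
river: ρ → (-9,3,10)
river: ρ → (10,17,-2)
river: ρ → (-2,19,1)
river: ρ → (1,19,-2)
river: ρ → (-2,17,10)
river: ρ → (10,3,-9)
river: ρ → (-9,15,4)
river: ρ → (4,17,-5)
river: ρ → (-5,13,10)
river: ρ → (10,7,-8)
river: ρ → (-8,9,9)
river: ρ → (9,9,-8)
ρ-cycle length = 16 (tail of 1 descent step not counted)

16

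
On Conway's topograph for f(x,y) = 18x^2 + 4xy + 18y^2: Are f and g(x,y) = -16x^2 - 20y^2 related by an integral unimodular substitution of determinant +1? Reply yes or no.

D₁ = -1280, D₂ = -1280
f: reduced (well bottom): (18,4,18) with a≤c, −a<b≤a
g is negative-definite; reduce −g:
−g: reduced (well bottom): (16,0,20) with a≤c, −a<b≤a
flip sign back: reduced form of g is (-16,0,-20)
reduced forms (18, 4, 18) vs (-16, 0, -20) ⇒ inequivalent

no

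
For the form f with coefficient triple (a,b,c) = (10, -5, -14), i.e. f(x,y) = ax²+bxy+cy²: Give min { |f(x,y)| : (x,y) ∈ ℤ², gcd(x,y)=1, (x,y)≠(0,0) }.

descent: ρ → (-14,5,10)  [lands on river]
river: ρ → (10,15,-9)
river: ρ → (-9,21,4)
river: ρ → (4,19,-14)
river: ρ → (-14,9,9)
river: ρ → (9,9,-14)
river: ρ → (-14,19,4)
river: ρ → (4,21,-9)
river: ρ → (-9,15,10)
river: ρ → (10,5,-14)
river: ρ → (-14,23,1)
river: ρ → (1,23,-14)
closes: descent 1, river 12
min |a| on river = 1

1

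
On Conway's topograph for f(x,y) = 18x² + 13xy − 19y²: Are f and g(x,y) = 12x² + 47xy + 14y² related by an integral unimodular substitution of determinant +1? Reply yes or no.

D₁ = 1537, D₂ = 1537
river cycle of f (length 26): (-19, 25, 12), (12, 23, -21), (-21, 19, 14), (14, 37, -3), (-3, 35, 26), (26, 17, -12), (-12, 31, 12), (12, 17, -26), (-26, 35, 3), (3, 37, -14), … (16 more)
river cycle of g (length 26): (14, 37, -3), (-3, 35, 26), (26, 17, -12), (-12, 31, 12), (12, 17, -26), (-26, 35, 3), (3, 37, -14), (-14, 19, 21), (21, 23, -12), (-12, 25, 19), … (16 more)
cycles coincide ⇒ equivalent

yes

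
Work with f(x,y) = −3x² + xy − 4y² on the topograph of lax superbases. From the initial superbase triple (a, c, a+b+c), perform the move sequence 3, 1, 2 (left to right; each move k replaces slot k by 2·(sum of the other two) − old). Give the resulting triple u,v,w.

start (-3,-4,-6) = (f(1,0),f(0,1),f(1,1))
replace slot 3: 2·((-3)+(-4)) − (-6) = -8 → (-3,-4,-8)
replace slot 1: 2·((-4)+(-8)) − (-3) = -21 → (-21,-4,-8)
replace slot 2: 2·((-21)+(-8)) − (-4) = -54 → (-21,-54,-8)

-21,-54,-8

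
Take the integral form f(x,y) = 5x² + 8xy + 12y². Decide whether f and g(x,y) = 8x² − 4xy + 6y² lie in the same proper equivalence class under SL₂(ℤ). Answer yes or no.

D₁ = -176, D₂ = -176
f: translate: b→-2 (≡8 mod 10), so (5,8,12)→(5,-2,9)
f: reduced (well bottom): (5,-2,9) with a≤c, −a<b≤a
g: flip: (8,-4,6)→(6,4,8)
g: reduced (well bottom): (6,4,8) with a≤c, −a<b≤a
reduced forms (5, -2, 9) vs (6, 4, 8) ⇒ inequivalent

no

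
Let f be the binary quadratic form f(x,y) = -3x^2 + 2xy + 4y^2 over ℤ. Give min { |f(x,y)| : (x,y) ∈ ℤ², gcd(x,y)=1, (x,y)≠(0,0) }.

river: ρ → (4,6,-1)
river: ρ → (-1,6,4)
river: ρ → (4,2,-3)
river: ρ → (-3,4,3)
river: ρ → (3,2,-4)
river: ρ → (-4,6,1)
river: ρ → (1,6,-4)
river: ρ → (-4,2,3)
river: ρ → (3,4,-3)
river: ρ → (-3,2,4)
closes: descent 0, river 10
min |a| on river = 1

1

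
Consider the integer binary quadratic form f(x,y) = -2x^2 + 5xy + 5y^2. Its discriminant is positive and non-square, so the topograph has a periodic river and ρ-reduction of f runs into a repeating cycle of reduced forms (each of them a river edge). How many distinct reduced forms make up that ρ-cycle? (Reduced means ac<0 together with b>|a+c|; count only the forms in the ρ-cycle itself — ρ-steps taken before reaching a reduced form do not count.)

D = 65, ⌊√D⌋ = 8
river: ρ → (5,5,-2)
river: ρ → (-2,7,2)
river: ρ → (2,5,-5)
river: ρ → (-5,5,2)
river: ρ → (2,7,-2)
river: ρ → (-2,5,5)
ρ-cycle length = 6 (tail of 0 descent steps not counted)

6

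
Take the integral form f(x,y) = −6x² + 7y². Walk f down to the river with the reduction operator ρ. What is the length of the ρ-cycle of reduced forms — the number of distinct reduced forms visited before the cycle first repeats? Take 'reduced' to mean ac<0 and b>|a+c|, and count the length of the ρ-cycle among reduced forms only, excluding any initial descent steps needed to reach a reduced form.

D = 168, ⌊√D⌋ = 12
descent: ρ → (7,0,-6)
descent: ρ → (-6,12,1)  [lands on river]
river: ρ → (1,12,-6)
ρ-cycle length = 2 (tail of 2 descent steps not counted)

2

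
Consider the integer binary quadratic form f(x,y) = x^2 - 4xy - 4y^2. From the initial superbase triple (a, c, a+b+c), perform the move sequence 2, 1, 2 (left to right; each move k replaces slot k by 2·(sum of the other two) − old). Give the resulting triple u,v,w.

start (1,-4,-7) = (f(1,0),f(0,1),f(1,1))
replace slot 2: 2·(1+(-7)) − (-4) = -8 → (1,-8,-7)
replace slot 1: 2·((-8)+(-7)) − 1 = -31 → (-31,-8,-7)
replace slot 2: 2·((-31)+(-7)) − (-8) = -68 → (-31,-68,-7)

-31,-68,-7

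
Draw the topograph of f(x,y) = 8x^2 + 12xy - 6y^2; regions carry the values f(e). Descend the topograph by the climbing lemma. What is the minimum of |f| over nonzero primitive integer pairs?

river: ρ → (-6,12,8)
river: ρ → (8,4,-10)
river: ρ → (-10,16,2)
river: ρ → (2,16,-10)
river: ρ → (-10,4,8)
river: ρ → (8,12,-6)
closes: descent 0, river 6
min |a| on river = 2

2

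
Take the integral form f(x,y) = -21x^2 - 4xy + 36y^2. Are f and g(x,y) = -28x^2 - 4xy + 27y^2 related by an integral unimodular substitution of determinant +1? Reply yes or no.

D₁ = 3040, D₂ = 3040
river cycle of f (length 12): (-21, 38, 19), (19, 38, -21), (-21, 46, 11), (11, 42, -29), (-29, 16, 24), (24, 32, -21), (-21, 52, 4), (4, 52, -21), (-21, 32, 24), (24, 16, -29), … (2 more)
river cycle of g (length 10): (27, 4, -28), (-28, 52, 3), (3, 50, -45), (-45, 40, 8), (8, 40, -45), (-45, 50, 3), (3, 52, -28), (-28, 4, 27), (27, 50, -5), (-5, 50, 27)
cycles differ ⇒ inequivalent

no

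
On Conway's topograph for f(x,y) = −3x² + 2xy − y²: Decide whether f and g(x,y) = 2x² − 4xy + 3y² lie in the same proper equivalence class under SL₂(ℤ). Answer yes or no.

D₁ = -8, D₂ = -8
f is negative-definite; reduce −f:
−f: flip: (3,-2,1)→(1,2,3)
−f: translate: b→0 (≡2 mod 2), so (1,2,3)→(1,0,2)
−f: reduced (well bottom): (1,0,2) with a≤c, −a<b≤a
flip sign back: reduced form of f is (-1,0,-2)
g: translate: b→0 (≡-4 mod 4), so (2,-4,3)→(2,0,1)
g: flip: (2,0,1)→(1,0,2)
g: reduced (well bottom): (1,0,2) with a≤c, −a<b≤a
reduced forms (-1, 0, -2) vs (1, 0, 2) ⇒ inequivalent

no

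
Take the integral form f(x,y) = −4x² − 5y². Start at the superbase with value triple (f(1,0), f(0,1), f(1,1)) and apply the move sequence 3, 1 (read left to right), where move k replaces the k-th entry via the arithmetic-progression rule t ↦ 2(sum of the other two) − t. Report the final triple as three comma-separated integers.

start (-4,-5,-9) = (f(1,0),f(0,1),f(1,1))
replace slot 3: 2·((-4)+(-5)) − (-9) = -9 → (-4,-5,-9)
replace slot 1: 2·((-5)+(-9)) − (-4) = -24 → (-24,-5,-9)

-24,-5,-9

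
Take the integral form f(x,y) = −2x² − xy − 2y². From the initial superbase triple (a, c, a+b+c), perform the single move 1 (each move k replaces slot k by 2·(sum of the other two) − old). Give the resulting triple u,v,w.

start (-2,-2,-5) = (f(1,0),f(0,1),f(1,1))
replace slot 1: 2·((-2)+(-5)) − (-2) = -12 → (-12,-2,-5)

-12,-2,-5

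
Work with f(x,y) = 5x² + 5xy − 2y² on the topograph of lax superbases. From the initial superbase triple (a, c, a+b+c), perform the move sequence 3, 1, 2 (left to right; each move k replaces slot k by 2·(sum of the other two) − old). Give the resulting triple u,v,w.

start (5,-2,8) = (f(1,0),f(0,1),f(1,1))
replace slot 3: 2·(5+(-2)) − 8 = -2 → (5,-2,-2)
replace slot 1: 2·((-2)+(-2)) − 5 = -13 → (-13,-2,-2)
replace slot 2: 2·((-13)+(-2)) − (-2) = -28 → (-13,-28,-2)

-13,-28,-2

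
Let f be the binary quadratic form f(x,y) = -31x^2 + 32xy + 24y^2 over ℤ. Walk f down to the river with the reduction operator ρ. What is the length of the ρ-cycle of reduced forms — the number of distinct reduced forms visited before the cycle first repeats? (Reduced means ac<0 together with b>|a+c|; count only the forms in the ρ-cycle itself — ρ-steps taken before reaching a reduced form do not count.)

D = 4000, ⌊√D⌋ = 63
river: ρ → (24,16,-39)
river: ρ → (-39,62,1)
river: ρ → (1,62,-39)
river: ρ → (-39,16,24)
river: ρ → (24,32,-31)
river: ρ → (-31,30,25)
river: ρ → (25,20,-36)
river: ρ → (-36,52,9)
river: ρ → (9,56,-24)
river: ρ → (-24,40,25)
river: ρ → (25,60,-4)
river: ρ → (-4,60,25)
river: ρ → (25,40,-24)
river: ρ → (-24,56,9)
river: ρ → (9,52,-36)
river: ρ → (-36,20,25)
river: ρ → (25,30,-31)
river: ρ → (-31,32,24)
ρ-cycle length = 18 (tail of 0 descent steps not counted)

18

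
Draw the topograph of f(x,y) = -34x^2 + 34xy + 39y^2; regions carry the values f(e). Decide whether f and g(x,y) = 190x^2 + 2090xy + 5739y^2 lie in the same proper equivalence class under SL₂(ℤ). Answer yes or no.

D₁ = 6460, D₂ = 6460
river cycle of f (length 16): (39, 44, -29), (-29, 72, 11), (11, 60, -65), (-65, 70, 6), (6, 74, -41), (-41, 8, 39), (39, 70, -10), (-10, 70, 39), (39, 8, -41), (-41, 74, 6), … (6 more)
river cycle of g (length 16): (39, 44, -29), (-29, 72, 11), (11, 60, -65), (-65, 70, 6), (6, 74, -41), (-41, 8, 39), (39, 70, -10), (-10, 70, 39), (39, 8, -41), (-41, 74, 6), … (6 more)
cycles coincide ⇒ equivalent

yes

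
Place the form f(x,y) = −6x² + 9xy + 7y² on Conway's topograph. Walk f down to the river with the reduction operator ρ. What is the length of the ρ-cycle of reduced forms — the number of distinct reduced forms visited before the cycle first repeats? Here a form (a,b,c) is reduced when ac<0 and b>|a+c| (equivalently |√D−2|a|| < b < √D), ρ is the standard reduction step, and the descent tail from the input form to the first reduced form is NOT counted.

D = 249, ⌊√D⌋ = 15
river: ρ → (7,5,-8)
river: ρ → (-8,11,4)
river: ρ → (4,13,-5)
river: ρ → (-5,7,10)
river: ρ → (10,13,-2)
river: ρ → (-2,15,3)
river: ρ → (3,15,-2)
river: ρ → (-2,13,10)
river: ρ → (10,7,-5)
river: ρ → (-5,13,4)
river: ρ → (4,11,-8)
river: ρ → (-8,5,7)
river: ρ → (7,9,-6)
river: ρ → (-6,15,1)
river: ρ → (1,15,-6)
river: ρ → (-6,9,7)
ρ-cycle length = 16 (tail of 0 descent steps not counted)

16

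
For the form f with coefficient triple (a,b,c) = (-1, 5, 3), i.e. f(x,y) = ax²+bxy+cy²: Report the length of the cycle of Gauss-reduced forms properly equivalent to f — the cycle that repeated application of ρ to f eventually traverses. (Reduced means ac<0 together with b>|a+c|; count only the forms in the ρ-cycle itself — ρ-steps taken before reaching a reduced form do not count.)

D = 37, ⌊√D⌋ = 6
river: ρ → (3,1,-3)
river: ρ → (-3,5,1)
river: ρ → (1,5,-3)
river: ρ → (-3,1,3)
river: ρ → (3,5,-1)
river: ρ → (-1,5,3)
ρ-cycle length = 6 (tail of 0 descent steps not counted)

6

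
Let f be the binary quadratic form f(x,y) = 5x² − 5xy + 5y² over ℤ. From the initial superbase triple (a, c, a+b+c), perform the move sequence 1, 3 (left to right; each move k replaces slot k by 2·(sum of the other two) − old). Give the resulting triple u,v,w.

start (5,5,5) = (f(1,0),f(0,1),f(1,1))
replace slot 1: 2·(5+5) − 5 = 15 → (15,5,5)
replace slot 3: 2·(15+5) − 5 = 35 → (15,5,35)

15,5,35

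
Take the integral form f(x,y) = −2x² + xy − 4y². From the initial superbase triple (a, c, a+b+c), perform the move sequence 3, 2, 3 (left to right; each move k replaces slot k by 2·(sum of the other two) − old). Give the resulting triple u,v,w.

start (-2,-4,-5) = (f(1,0),f(0,1),f(1,1))
replace slot 3: 2·((-2)+(-4)) − (-5) = -7 → (-2,-4,-7)
replace slot 2: 2·((-2)+(-7)) − (-4) = -14 → (-2,-14,-7)
replace slot 3: 2·((-2)+(-14)) − (-7) = -25 → (-2,-14,-25)

-2,-14,-25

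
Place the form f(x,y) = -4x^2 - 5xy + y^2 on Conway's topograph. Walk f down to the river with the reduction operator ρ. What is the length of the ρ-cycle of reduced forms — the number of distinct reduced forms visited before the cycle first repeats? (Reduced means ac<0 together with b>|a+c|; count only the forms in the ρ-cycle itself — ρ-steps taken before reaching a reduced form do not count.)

D = 41, ⌊√D⌋ = 6
descent: ρ → (1,5,-4)  [lands on river]
river: ρ → (-4,3,2)
river: ρ → (2,5,-2)
river: ρ → (-2,3,4)
river: ρ → (4,5,-1)
river: ρ → (-1,5,4)
river: ρ → (4,3,-2)
river: ρ → (-2,5,2)
river: ρ → (2,3,-4)
river: ρ → (-4,5,1)
ρ-cycle length = 10 (tail of 1 descent step not counted)

10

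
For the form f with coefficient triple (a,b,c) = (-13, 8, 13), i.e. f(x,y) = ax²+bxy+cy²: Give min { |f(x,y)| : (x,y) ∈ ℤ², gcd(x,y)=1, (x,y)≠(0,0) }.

river: ρ → (13,18,-8)
river: ρ → (-8,14,17)
river: ρ → (17,20,-5)
river: ρ → (-5,20,17)
river: ρ → (17,14,-8)
river: ρ → (-8,18,13)
river: ρ → (13,8,-13)
river: ρ → (-13,18,8)
river: ρ → (8,14,-17)
river: ρ → (-17,20,5)
river: ρ → (5,20,-17)
river: ρ → (-17,14,8)
river: ρ → (8,18,-13)
river: ρ → (-13,8,13)
closes: descent 0, river 14
min |a| on river = 5

5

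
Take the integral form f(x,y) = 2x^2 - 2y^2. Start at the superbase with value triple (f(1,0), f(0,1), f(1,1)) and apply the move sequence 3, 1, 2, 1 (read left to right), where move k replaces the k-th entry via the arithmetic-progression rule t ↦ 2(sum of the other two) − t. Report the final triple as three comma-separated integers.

start (2,-2,0) = (f(1,0),f(0,1),f(1,1))
replace slot 3: 2·(2+(-2)) − 0 = 0 → (2,-2,0)
replace slot 1: 2·((-2)+0) − 2 = -6 → (-6,-2,0)
replace slot 2: 2·((-6)+0) − (-2) = -10 → (-6,-10,0)
replace slot 1: 2·((-10)+0) − (-6) = -14 → (-14,-10,0)

-14,-10,0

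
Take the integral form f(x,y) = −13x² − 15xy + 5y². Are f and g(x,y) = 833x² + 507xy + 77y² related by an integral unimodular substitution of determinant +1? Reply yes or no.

D₁ = 485, D₂ = 485
river cycle of f (length 10): (5, 15, -13), (-13, 11, 7), (7, 17, -7), (-7, 11, 13), (13, 15, -5), (-5, 15, 13), (13, 11, -7), (-7, 17, 7), (7, 11, -13), (-13, 15, 5)
river cycle of g (length 10): (5, 15, -13), (-13, 11, 7), (7, 17, -7), (-7, 11, 13), (13, 15, -5), (-5, 15, 13), (13, 11, -7), (-7, 17, 7), (7, 11, -13), (-13, 15, 5)
cycles coincide ⇒ equivalent

yes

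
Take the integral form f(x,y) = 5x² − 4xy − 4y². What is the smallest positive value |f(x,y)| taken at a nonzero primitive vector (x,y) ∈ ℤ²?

descent: ρ → (-4,4,5)  [lands on river]
river: ρ → (5,6,-3)
river: ρ → (-3,6,5)
river: ρ → (5,4,-4)
closes: descent 1, river 4
min |a| on river = 3

3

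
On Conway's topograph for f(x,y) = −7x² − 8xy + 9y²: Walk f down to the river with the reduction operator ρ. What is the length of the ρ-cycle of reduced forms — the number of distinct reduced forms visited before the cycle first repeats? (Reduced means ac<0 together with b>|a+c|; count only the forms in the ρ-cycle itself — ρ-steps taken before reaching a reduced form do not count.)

D = 316, ⌊√D⌋ = 17
descent: ρ → (9,8,-7)  [lands on river]
river: ρ → (-7,6,10)
river: ρ → (10,14,-3)
river: ρ → (-3,16,5)
river: ρ → (5,14,-6)
river: ρ → (-6,10,9)
ρ-cycle length = 6 (tail of 1 descent step not counted)

6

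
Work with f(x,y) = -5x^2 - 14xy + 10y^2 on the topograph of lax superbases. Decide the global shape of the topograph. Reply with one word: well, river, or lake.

D = b²−4ac = (-14)² − 4·(-5)·10 = 396
D > 0 non-square ⇒ indefinite ⇒ periodic river

river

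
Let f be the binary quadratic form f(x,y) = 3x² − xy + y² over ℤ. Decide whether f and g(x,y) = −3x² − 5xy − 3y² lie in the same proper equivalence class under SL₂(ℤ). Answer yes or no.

D₁ = -11, D₂ = -11
f: flip: (3,-1,1)→(1,1,3)
f: reduced (well bottom): (1,1,3) with a≤c, −a<b≤a
g is negative-definite; reduce −g:
−g: translate: b→-1 (≡5 mod 6), so (3,5,3)→(3,-1,1)
−g: flip: (3,-1,1)→(1,1,3)
−g: reduced (well bottom): (1,1,3) with a≤c, −a<b≤a
flip sign back: reduced form of g is (-1,-1,-3)
reduced forms (1, 1, 3) vs (-1, -1, -3) ⇒ inequivalent

no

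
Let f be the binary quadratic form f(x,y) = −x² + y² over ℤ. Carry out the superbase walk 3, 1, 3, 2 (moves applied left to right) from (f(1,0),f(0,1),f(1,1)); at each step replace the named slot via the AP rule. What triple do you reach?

start (-1,1,0) = (f(1,0),f(0,1),f(1,1))
replace slot 3: 2·((-1)+1) − 0 = 0 → (-1,1,0)
replace slot 1: 2·(1+0) − (-1) = 3 → (3,1,0)
replace slot 3: 2·(3+1) − 0 = 8 → (3,1,8)
replace slot 2: 2·(3+8) − 1 = 21 → (3,21,8)

3,21,8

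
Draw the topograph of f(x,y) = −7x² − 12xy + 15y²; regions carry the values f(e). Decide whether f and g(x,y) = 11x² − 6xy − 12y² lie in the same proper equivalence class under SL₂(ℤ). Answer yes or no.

D₁ = 564, D₂ = 564
river cycle of f (length 6): (15, 12, -7), (-7, 16, 11), (11, 6, -12), (-12, 18, 5), (5, 22, -4), (-4, 18, 15)
river cycle of g (length 6): (-12, 6, 11), (11, 16, -7), (-7, 12, 15), (15, 18, -4), (-4, 22, 5), (5, 18, -12)
cycles differ ⇒ inequivalent

no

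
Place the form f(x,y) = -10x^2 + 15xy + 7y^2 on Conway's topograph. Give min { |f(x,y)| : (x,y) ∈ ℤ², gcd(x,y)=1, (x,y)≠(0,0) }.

river: ρ → (7,13,-12)
river: ρ → (-12,11,8)
river: ρ → (8,21,-2)
river: ρ → (-2,19,18)
river: ρ → (18,17,-3)
river: ρ → (-3,19,12)
river: ρ → (12,5,-10)
river: ρ → (-10,15,7)
closes: descent 0, river 8
min |a| on river = 2

2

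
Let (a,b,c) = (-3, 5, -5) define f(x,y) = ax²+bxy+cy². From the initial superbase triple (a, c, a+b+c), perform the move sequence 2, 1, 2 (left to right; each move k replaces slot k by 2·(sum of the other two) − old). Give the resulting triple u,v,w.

start (-3,-5,-3) = (f(1,0),f(0,1),f(1,1))
replace slot 2: 2·((-3)+(-3)) − (-5) = -7 → (-3,-7,-3)
replace slot 1: 2·((-7)+(-3)) − (-3) = -17 → (-17,-7,-3)
replace slot 2: 2·((-17)+(-3)) − (-7) = -33 → (-17,-33,-3)

-17,-33,-3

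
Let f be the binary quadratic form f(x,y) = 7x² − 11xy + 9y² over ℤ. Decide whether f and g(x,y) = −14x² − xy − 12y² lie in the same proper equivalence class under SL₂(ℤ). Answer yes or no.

D₁ = -131, D₂ = -671
discriminants differ ⇒ not SL₂(ℤ)-equivalent

no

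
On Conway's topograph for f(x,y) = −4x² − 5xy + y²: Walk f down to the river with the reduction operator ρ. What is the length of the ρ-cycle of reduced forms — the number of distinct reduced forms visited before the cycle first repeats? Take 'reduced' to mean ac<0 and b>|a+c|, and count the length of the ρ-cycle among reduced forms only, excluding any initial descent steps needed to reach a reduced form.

D = 41, ⌊√D⌋ = 6
descent: ρ → (1,5,-4)  [lands on river]
river: ρ → (-4,3,2)
river: ρ → (2,5,-2)
river: ρ → (-2,3,4)
river: ρ → (4,5,-1)
river: ρ → (-1,5,4)
river: ρ → (4,3,-2)
river: ρ → (-2,5,2)
river: ρ → (2,3,-4)
river: ρ → (-4,5,1)
ρ-cycle length = 10 (tail of 1 descent step not counted)

10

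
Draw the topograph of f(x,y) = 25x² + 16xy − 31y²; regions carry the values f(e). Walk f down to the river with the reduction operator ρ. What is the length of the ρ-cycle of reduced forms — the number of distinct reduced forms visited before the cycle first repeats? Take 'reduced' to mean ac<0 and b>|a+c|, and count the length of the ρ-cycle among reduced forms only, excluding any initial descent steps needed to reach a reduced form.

D = 3356, ⌊√D⌋ = 57
river: ρ → (-31,46,10)
river: ρ → (10,54,-11)
river: ρ → (-11,56,5)
river: ρ → (5,54,-22)
river: ρ → (-22,34,25)
river: ρ → (25,16,-31)
ρ-cycle length = 6 (tail of 0 descent steps not counted)

6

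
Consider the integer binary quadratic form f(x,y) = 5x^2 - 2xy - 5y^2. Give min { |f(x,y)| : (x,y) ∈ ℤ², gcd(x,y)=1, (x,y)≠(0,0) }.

descent: ρ → (-5,2,5)  [lands on river]
river: ρ → (5,8,-2)
river: ρ → (-2,8,5)
river: ρ → (5,2,-5)
river: ρ → (-5,8,2)
river: ρ → (2,8,-5)
closes: descent 1, river 6
min |a| on river = 2

2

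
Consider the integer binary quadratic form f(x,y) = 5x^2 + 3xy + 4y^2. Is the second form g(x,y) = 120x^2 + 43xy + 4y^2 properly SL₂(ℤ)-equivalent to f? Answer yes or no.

D₁ = -71, D₂ = -71
f: flip: (5,3,4)→(4,-3,5)
f: reduced (well bottom): (4,-3,5) with a≤c, −a<b≤a
g: flip: (120,43,4)→(4,-43,120)
g: translate: b→-3 (≡-43 mod 8), so (4,-43,120)→(4,-3,5)
g: reduced (well bottom): (4,-3,5) with a≤c, −a<b≤a
reduced forms (4, -3, 5) vs (4, -3, 5) ⇒ equivalent

yes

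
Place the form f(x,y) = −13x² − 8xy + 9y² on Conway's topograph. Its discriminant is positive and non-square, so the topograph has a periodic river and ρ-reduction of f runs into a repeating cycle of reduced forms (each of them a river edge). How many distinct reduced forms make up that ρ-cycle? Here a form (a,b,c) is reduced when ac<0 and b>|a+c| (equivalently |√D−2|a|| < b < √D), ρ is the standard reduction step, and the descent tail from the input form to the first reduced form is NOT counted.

D = 532, ⌊√D⌋ = 23
descent: ρ → (9,8,-13)  [lands on river]
river: ρ → (-13,18,4)
river: ρ → (4,22,-3)
river: ρ → (-3,20,11)
river: ρ → (11,2,-12)
river: ρ → (-12,22,1)
river: ρ → (1,22,-12)
river: ρ → (-12,2,11)
river: ρ → (11,20,-3)
river: ρ → (-3,22,4)
river: ρ → (4,18,-13)
river: ρ → (-13,8,9)
river: ρ → (9,10,-12)
river: ρ → (-12,14,7)
river: ρ → (7,14,-12)
river: ρ → (-12,10,9)
ρ-cycle length = 16 (tail of 1 descent step not counted)

16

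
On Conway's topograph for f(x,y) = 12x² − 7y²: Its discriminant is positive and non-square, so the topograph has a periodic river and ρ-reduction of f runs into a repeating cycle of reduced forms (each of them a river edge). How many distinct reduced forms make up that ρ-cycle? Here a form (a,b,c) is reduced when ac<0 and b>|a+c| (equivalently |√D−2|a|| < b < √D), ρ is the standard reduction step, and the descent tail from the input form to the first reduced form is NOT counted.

D = 336, ⌊√D⌋ = 18
descent: ρ → (-7,14,5)  [lands on river]
river: ρ → (5,16,-4)
river: ρ → (-4,16,5)
river: ρ → (5,14,-7)
ρ-cycle length = 4 (tail of 1 descent step not counted)

4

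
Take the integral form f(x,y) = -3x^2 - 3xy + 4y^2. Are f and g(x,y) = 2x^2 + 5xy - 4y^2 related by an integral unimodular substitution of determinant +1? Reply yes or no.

D₁ = 57, D₂ = 57
river cycle of f (length 6): (4, 3, -3), (-3, 3, 4), (4, 5, -2), (-2, 7, 1), (1, 7, -2), (-2, 5, 4)
river cycle of g (length 6): (-4, 3, 3), (3, 3, -4), (-4, 5, 2), (2, 7, -1), (-1, 7, 2), (2, 5, -4)
cycles differ ⇒ inequivalent

no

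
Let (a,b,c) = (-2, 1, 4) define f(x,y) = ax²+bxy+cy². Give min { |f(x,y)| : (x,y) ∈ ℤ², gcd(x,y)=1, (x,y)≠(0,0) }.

descent: ρ → (4,-1,-2)
descent: ρ → (-2,5,1)  [lands on river]
river: ρ → (1,5,-2)
river: ρ → (-2,3,3)
river: ρ → (3,3,-2)
closes: descent 2, river 4
min |a| on river = 1

1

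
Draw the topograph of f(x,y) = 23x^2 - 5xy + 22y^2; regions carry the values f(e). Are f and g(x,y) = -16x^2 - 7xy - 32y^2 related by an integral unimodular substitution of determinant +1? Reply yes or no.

D₁ = -1999, D₂ = -1999
f: flip: (23,-5,22)→(22,5,23)
f: reduced (well bottom): (22,5,23) with a≤c, −a<b≤a
g is negative-definite; reduce −g:
−g: reduced (well bottom): (16,7,32) with a≤c, −a<b≤a
flip sign back: reduced form of g is (-16,-7,-32)
reduced forms (22, 5, 23) vs (-16, -7, -32) ⇒ inequivalent

no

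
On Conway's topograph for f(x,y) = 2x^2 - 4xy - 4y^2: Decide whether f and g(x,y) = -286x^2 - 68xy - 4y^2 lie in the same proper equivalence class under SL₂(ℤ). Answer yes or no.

D₁ = 48, D₂ = 48
river cycle of f (length 2): (-4, 4, 2), (2, 4, -4)
river cycle of g (length 2): (-4, 4, 2), (2, 4, -4)
cycles coincide ⇒ equivalent

yes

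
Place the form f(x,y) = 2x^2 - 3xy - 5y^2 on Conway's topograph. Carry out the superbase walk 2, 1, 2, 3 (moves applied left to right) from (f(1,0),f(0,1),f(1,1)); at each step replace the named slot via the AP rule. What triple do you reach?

start (2,-5,-6) = (f(1,0),f(0,1),f(1,1))
replace slot 2: 2·(2+(-6)) − (-5) = -3 → (2,-3,-6)
replace slot 1: 2·((-3)+(-6)) − 2 = -20 → (-20,-3,-6)
replace slot 2: 2·((-20)+(-6)) − (-3) = -49 → (-20,-49,-6)
replace slot 3: 2·((-20)+(-49)) − (-6) = -132 → (-20,-49,-132)

-20,-49,-132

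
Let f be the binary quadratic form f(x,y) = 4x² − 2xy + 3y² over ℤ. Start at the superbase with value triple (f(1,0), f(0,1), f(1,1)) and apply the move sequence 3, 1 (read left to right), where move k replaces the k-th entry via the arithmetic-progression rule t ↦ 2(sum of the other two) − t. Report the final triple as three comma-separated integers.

start (4,3,5) = (f(1,0),f(0,1),f(1,1))
replace slot 3: 2·(4+3) − 5 = 9 → (4,3,9)
replace slot 1: 2·(3+9) − 4 = 20 → (20,3,9)

20,3,9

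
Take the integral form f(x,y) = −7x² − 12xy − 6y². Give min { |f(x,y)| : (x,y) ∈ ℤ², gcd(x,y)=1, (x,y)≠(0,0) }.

translate: b→-2 (≡12 mod 14), so (7,12,6)→(7,-2,1)
flip: (7,-2,1)→(1,2,7)
translate: b→0 (≡2 mod 2), so (1,2,7)→(1,0,6)
reduced (well bottom): (1,0,6) with a≤c, −a<b≤a
well minimum |f| = |-1| = 1 (negative-definite)

1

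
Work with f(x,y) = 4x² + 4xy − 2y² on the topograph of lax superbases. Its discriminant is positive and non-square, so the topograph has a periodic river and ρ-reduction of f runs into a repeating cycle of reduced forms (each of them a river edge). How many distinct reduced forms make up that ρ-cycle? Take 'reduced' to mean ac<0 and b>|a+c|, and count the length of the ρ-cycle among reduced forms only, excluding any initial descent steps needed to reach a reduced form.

D = 48, ⌊√D⌋ = 6
river: ρ → (-2,4,4)
river: ρ → (4,4,-2)
ρ-cycle length = 2 (tail of 0 descent steps not counted)

2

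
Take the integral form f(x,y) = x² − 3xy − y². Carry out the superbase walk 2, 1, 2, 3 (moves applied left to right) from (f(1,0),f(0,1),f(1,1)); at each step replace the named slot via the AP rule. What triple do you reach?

start (1,-1,-3) = (f(1,0),f(0,1),f(1,1))
replace slot 2: 2·(1+(-3)) − (-1) = -3 → (1,-3,-3)
replace slot 1: 2·((-3)+(-3)) − 1 = -13 → (-13,-3,-3)
replace slot 2: 2·((-13)+(-3)) − (-3) = -29 → (-13,-29,-3)
replace slot 3: 2·((-13)+(-29)) − (-3) = -81 → (-13,-29,-81)

-13,-29,-81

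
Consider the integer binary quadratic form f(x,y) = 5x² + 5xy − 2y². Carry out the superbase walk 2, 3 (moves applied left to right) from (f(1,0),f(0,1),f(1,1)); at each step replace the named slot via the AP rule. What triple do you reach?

start (5,-2,8) = (f(1,0),f(0,1),f(1,1))
replace slot 2: 2·(5+8) − (-2) = 28 → (5,28,8)
replace slot 3: 2·(5+28) − 8 = 58 → (5,28,58)

5,28,58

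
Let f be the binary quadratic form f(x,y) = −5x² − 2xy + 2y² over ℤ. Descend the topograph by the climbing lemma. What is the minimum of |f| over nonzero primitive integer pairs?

descent: ρ → (2,6,-1)  [lands on river]
river: ρ → (-1,6,2)
closes: descent 1, river 2
min |a| on river = 1

1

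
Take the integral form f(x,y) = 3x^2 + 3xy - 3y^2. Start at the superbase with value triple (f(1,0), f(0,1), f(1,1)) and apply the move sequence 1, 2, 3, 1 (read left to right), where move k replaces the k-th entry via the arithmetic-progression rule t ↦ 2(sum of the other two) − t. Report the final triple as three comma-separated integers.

start (3,-3,3) = (f(1,0),f(0,1),f(1,1))
replace slot 1: 2·((-3)+3) − 3 = -3 → (-3,-3,3)
replace slot 2: 2·((-3)+3) − (-3) = 3 → (-3,3,3)
replace slot 3: 2·((-3)+3) − 3 = -3 → (-3,3,-3)
replace slot 1: 2·(3+(-3)) − (-3) = 3 → (3,3,-3)

3,3,-3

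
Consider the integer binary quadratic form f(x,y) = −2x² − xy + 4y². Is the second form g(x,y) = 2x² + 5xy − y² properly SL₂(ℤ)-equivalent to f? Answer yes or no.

D₁ = 33, D₂ = 33
river cycle of f (length 4): (-2, 3, 3), (3, 3, -2), (-2, 5, 1), (1, 5, -2)
river cycle of g (length 4): (-1, 5, 2), (2, 3, -3), (-3, 3, 2), (2, 5, -1)
cycles differ ⇒ inequivalent

no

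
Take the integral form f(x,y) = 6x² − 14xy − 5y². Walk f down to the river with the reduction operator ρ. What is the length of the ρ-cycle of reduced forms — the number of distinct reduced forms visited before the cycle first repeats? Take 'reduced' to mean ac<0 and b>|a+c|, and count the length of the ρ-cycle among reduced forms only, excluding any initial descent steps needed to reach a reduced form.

D = 316, ⌊√D⌋ = 17
descent: ρ → (-5,14,6)  [lands on river]
river: ρ → (6,10,-9)
river: ρ → (-9,8,7)
river: ρ → (7,6,-10)
river: ρ → (-10,14,3)
river: ρ → (3,16,-5)
ρ-cycle length = 6 (tail of 1 descent step not counted)

6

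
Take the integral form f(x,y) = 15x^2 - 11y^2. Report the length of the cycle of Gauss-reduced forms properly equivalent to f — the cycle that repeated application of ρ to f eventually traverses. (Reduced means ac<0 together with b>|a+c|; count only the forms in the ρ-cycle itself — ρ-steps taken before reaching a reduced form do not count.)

D = 660, ⌊√D⌋ = 25
descent: ρ → (-11,22,4)  [lands on river]
river: ρ → (4,18,-21)
river: ρ → (-21,24,1)
river: ρ → (1,24,-21)
river: ρ → (-21,18,4)
river: ρ → (4,22,-11)
ρ-cycle length = 6 (tail of 1 descent step not counted)

6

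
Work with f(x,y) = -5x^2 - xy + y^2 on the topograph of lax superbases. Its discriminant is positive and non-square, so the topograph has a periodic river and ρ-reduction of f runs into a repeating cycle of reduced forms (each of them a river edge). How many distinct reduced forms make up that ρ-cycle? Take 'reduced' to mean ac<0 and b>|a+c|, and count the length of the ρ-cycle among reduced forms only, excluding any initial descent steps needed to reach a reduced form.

D = 21, ⌊√D⌋ = 4
descent: ρ → (1,3,-3)  [lands on river]
river: ρ → (-3,3,1)
ρ-cycle length = 2 (tail of 1 descent step not counted)

2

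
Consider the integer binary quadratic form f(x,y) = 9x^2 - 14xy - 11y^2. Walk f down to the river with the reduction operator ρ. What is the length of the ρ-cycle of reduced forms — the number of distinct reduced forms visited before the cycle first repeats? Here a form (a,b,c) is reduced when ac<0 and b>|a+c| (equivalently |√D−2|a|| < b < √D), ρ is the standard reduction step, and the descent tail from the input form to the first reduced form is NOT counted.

D = 592, ⌊√D⌋ = 24
descent: ρ → (-11,14,9)  [lands on river]
river: ρ → (9,22,-3)
river: ρ → (-3,20,16)
river: ρ → (16,12,-7)
river: ρ → (-7,16,12)
river: ρ → (12,8,-11)
ρ-cycle length = 6 (tail of 1 descent step not counted)

6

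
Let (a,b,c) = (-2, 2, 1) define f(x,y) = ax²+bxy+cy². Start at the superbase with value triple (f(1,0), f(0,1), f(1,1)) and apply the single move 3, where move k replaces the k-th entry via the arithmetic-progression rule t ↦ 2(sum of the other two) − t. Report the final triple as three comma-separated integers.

start (-2,1,1) = (f(1,0),f(0,1),f(1,1))
replace slot 3: 2·((-2)+1) − 1 = -3 → (-2,1,-3)

-2,1,-3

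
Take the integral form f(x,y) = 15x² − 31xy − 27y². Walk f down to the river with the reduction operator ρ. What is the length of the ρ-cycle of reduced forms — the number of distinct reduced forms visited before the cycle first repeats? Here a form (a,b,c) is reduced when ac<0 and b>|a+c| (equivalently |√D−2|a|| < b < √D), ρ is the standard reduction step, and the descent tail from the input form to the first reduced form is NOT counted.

D = 2581, ⌊√D⌋ = 50
descent: ρ → (-27,31,15)  [lands on river]
river: ρ → (15,29,-29)
river: ρ → (-29,29,15)
river: ρ → (15,31,-27)
river: ρ → (-27,23,19)
river: ρ → (19,15,-31)
river: ρ → (-31,47,3)
river: ρ → (3,49,-15)
river: ρ → (-15,41,15)
river: ρ → (15,49,-3)
river: ρ → (-3,47,31)
river: ρ → (31,15,-19)
river: ρ → (-19,23,27)
river: ρ → (27,31,-15)
river: ρ → (-15,29,29)
river: ρ → (29,29,-15)
river: ρ → (-15,31,27)
river: ρ → (27,23,-19)
river: ρ → (-19,15,31)
river: ρ → (31,47,-3)
river: ρ → (-3,49,15)
river: ρ → (15,41,-15)
river: ρ → (-15,49,3)
river: ρ → (3,47,-31)
river: ρ → (-31,15,19)
river: ρ → (19,23,-27)
ρ-cycle length = 26 (tail of 1 descent step not counted)

26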